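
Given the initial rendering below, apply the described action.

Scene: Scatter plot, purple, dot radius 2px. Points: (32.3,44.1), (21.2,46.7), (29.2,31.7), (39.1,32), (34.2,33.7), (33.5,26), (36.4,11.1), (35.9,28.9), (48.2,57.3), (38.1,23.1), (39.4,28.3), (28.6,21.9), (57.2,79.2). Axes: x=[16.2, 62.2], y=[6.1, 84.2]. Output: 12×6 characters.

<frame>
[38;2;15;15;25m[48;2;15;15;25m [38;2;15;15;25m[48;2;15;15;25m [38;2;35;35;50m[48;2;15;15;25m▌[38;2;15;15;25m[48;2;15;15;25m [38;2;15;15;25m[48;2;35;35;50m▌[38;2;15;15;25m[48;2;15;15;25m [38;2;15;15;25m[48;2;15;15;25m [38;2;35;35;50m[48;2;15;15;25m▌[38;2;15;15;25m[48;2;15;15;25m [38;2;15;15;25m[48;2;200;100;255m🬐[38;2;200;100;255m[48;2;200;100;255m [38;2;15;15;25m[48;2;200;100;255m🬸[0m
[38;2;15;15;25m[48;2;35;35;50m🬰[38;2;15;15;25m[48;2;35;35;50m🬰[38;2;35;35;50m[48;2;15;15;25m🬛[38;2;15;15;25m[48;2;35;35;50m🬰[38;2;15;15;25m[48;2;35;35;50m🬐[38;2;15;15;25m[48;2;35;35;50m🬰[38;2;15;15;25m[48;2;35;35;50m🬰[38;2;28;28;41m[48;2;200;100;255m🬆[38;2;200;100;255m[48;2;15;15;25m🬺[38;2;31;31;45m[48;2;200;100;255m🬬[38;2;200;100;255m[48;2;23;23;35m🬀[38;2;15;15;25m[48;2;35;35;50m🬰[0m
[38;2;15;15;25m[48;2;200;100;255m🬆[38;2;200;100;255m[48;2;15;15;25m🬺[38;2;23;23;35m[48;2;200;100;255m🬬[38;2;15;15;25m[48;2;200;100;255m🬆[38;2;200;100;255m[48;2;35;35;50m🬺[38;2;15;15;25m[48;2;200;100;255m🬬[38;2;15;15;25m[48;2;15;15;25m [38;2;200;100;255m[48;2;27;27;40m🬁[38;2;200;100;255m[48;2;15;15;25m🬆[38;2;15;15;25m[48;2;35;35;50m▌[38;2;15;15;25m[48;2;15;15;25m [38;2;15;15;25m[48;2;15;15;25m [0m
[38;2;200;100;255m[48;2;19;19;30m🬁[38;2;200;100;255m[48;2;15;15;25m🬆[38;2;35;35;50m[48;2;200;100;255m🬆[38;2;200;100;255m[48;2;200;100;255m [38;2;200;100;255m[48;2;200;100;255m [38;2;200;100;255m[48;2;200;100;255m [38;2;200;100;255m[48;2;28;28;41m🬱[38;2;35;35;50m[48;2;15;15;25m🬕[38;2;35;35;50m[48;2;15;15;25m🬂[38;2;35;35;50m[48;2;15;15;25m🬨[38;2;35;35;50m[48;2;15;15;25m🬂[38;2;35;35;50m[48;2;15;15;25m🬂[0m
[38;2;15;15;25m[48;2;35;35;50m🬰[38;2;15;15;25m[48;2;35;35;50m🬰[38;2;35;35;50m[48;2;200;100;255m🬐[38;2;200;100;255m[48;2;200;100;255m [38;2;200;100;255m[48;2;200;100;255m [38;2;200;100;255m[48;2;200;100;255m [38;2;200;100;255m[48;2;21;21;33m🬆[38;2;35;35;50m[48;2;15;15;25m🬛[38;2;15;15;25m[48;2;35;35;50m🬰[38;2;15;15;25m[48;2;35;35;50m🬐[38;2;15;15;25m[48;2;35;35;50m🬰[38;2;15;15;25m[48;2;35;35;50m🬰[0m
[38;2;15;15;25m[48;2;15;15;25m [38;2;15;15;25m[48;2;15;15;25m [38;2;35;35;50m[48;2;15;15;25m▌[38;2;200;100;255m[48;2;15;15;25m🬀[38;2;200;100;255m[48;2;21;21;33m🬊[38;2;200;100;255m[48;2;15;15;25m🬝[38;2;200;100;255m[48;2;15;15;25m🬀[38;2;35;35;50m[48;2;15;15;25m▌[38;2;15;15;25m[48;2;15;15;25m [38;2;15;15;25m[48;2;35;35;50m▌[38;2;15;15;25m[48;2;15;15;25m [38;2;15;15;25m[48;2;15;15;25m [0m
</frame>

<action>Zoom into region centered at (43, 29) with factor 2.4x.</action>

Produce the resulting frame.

<frame>
[38;2;15;15;25m[48;2;15;15;25m [38;2;15;15;25m[48;2;15;15;25m [38;2;35;35;50m[48;2;15;15;25m▌[38;2;15;15;25m[48;2;15;15;25m [38;2;15;15;25m[48;2;35;35;50m▌[38;2;15;15;25m[48;2;15;15;25m [38;2;15;15;25m[48;2;15;15;25m [38;2;35;35;50m[48;2;15;15;25m▌[38;2;15;15;25m[48;2;15;15;25m [38;2;15;15;25m[48;2;35;35;50m▌[38;2;15;15;25m[48;2;15;15;25m [38;2;15;15;25m[48;2;15;15;25m [0m
[38;2;21;21;33m[48;2;200;100;255m🬊[38;2;15;15;25m[48;2;35;35;50m🬰[38;2;31;31;45m[48;2;200;100;255m🬝[38;2;21;21;33m[48;2;200;100;255m🬊[38;2;15;15;25m[48;2;35;35;50m🬐[38;2;15;15;25m[48;2;35;35;50m🬰[38;2;15;15;25m[48;2;35;35;50m🬰[38;2;35;35;50m[48;2;15;15;25m🬛[38;2;15;15;25m[48;2;35;35;50m🬰[38;2;15;15;25m[48;2;35;35;50m🬐[38;2;15;15;25m[48;2;35;35;50m🬰[38;2;15;15;25m[48;2;35;35;50m🬰[0m
[38;2;200;100;255m[48;2;200;100;255m [38;2;200;100;255m[48;2;15;15;25m🬺[38;2;200;100;255m[48;2;35;35;50m🬸[38;2;200;100;255m[48;2;200;100;255m [38;2;200;100;255m[48;2;35;35;50m🬲[38;2;15;15;25m[48;2;15;15;25m [38;2;15;15;25m[48;2;15;15;25m [38;2;35;35;50m[48;2;15;15;25m▌[38;2;15;15;25m[48;2;15;15;25m [38;2;15;15;25m[48;2;35;35;50m▌[38;2;15;15;25m[48;2;15;15;25m [38;2;15;15;25m[48;2;15;15;25m [0m
[38;2;200;100;255m[48;2;200;100;255m [38;2;200;100;255m[48;2;15;15;25m🬥[38;2;35;35;50m[48;2;200;100;255m🬀[38;2;200;100;255m[48;2;200;100;255m [38;2;200;100;255m[48;2;27;27;40m🬀[38;2;35;35;50m[48;2;15;15;25m🬂[38;2;35;35;50m[48;2;15;15;25m🬂[38;2;35;35;50m[48;2;15;15;25m🬕[38;2;35;35;50m[48;2;15;15;25m🬂[38;2;35;35;50m[48;2;15;15;25m🬨[38;2;35;35;50m[48;2;15;15;25m🬂[38;2;35;35;50m[48;2;15;15;25m🬂[0m
[38;2;200;100;255m[48;2;23;23;35m🬀[38;2;15;15;25m[48;2;35;35;50m🬰[38;2;200;100;255m[48;2;28;28;41m🬊[38;2;200;100;255m[48;2;23;23;35m🬀[38;2;15;15;25m[48;2;35;35;50m🬐[38;2;15;15;25m[48;2;35;35;50m🬰[38;2;15;15;25m[48;2;35;35;50m🬰[38;2;35;35;50m[48;2;15;15;25m🬛[38;2;15;15;25m[48;2;35;35;50m🬰[38;2;15;15;25m[48;2;35;35;50m🬐[38;2;15;15;25m[48;2;35;35;50m🬰[38;2;15;15;25m[48;2;35;35;50m🬰[0m
[38;2;15;15;25m[48;2;200;100;255m🬝[38;2;15;15;25m[48;2;200;100;255m🬀[38;2;21;21;33m[48;2;200;100;255m🬊[38;2;15;15;25m[48;2;15;15;25m [38;2;15;15;25m[48;2;35;35;50m▌[38;2;15;15;25m[48;2;15;15;25m [38;2;15;15;25m[48;2;15;15;25m [38;2;35;35;50m[48;2;15;15;25m▌[38;2;15;15;25m[48;2;15;15;25m [38;2;15;15;25m[48;2;35;35;50m▌[38;2;15;15;25m[48;2;15;15;25m [38;2;15;15;25m[48;2;15;15;25m [0m
</frame>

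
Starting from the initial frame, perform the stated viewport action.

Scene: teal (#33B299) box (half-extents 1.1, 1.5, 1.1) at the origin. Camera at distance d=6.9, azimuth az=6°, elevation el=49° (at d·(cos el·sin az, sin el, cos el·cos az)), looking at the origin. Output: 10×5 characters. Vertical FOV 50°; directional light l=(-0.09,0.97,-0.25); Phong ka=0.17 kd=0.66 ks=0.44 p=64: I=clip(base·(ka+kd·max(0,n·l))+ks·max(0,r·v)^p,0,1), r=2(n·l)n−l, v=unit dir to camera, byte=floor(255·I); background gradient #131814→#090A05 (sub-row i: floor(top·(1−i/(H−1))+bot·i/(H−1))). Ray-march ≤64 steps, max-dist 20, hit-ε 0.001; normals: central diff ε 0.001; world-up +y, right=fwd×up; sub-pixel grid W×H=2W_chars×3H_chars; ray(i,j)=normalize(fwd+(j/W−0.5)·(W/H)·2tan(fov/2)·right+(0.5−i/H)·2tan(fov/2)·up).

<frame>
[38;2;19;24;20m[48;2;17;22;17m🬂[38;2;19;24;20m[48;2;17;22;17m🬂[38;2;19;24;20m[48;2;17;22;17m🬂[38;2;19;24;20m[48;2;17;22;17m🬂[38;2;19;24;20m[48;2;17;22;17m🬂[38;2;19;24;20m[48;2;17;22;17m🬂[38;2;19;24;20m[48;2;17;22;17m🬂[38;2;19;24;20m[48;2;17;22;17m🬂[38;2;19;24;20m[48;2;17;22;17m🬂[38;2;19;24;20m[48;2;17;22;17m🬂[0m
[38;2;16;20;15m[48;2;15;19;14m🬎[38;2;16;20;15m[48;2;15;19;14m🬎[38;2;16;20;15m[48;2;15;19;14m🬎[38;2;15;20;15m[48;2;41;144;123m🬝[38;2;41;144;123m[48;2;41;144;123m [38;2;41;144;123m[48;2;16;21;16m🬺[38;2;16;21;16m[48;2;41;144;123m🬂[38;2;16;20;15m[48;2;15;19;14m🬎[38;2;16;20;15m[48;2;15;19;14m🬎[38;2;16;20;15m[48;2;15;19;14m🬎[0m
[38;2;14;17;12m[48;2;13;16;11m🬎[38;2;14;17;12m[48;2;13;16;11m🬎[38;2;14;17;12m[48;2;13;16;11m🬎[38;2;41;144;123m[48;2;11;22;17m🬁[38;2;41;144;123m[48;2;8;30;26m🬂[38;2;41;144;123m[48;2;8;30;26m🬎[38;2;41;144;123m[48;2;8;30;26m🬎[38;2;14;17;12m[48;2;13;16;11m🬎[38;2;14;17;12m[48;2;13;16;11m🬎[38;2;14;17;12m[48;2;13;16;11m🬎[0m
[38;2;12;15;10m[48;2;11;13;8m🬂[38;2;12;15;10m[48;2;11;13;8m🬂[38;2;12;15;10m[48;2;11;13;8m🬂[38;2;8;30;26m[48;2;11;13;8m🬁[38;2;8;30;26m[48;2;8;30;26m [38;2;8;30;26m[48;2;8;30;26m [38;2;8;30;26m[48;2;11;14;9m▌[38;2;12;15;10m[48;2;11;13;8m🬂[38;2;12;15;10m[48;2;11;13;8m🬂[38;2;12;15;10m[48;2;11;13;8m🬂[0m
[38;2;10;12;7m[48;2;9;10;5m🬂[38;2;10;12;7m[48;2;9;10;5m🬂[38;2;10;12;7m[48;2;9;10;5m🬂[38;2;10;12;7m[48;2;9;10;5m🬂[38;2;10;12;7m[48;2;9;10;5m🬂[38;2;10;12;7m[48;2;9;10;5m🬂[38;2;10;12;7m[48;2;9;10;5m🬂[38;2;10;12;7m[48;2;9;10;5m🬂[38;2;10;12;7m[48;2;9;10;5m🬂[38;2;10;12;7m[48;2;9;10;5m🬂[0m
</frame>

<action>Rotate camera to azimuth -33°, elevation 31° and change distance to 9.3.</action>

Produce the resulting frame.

<frame>
[38;2;19;24;20m[48;2;17;22;17m🬂[38;2;19;24;20m[48;2;17;22;17m🬂[38;2;19;24;20m[48;2;17;22;17m🬂[38;2;19;24;20m[48;2;17;22;17m🬂[38;2;19;24;20m[48;2;17;22;17m🬂[38;2;19;24;20m[48;2;17;22;17m🬂[38;2;19;24;20m[48;2;17;22;17m🬂[38;2;19;24;20m[48;2;17;22;17m🬂[38;2;19;24;20m[48;2;17;22;17m🬂[38;2;19;24;20m[48;2;17;22;17m🬂[0m
[38;2;16;20;15m[48;2;15;19;14m🬎[38;2;16;20;15m[48;2;15;19;14m🬎[38;2;16;20;15m[48;2;15;19;14m🬎[38;2;16;20;15m[48;2;15;19;14m🬎[38;2;16;20;15m[48;2;41;144;123m🬎[38;2;16;20;15m[48;2;41;144;123m🬎[38;2;41;144;123m[48;2;15;20;15m🬏[38;2;16;20;15m[48;2;15;19;14m🬎[38;2;16;20;15m[48;2;15;19;14m🬎[38;2;16;20;15m[48;2;15;19;14m🬎[0m
[38;2;14;17;12m[48;2;13;16;11m🬎[38;2;14;17;12m[48;2;13;16;11m🬎[38;2;14;17;12m[48;2;13;16;11m🬎[38;2;14;17;12m[48;2;13;16;11m🬎[38;2;11;40;35m[48;2;41;144;123m🬺[38;2;41;144;123m[48;2;8;30;26m🬀[38;2;8;30;26m[48;2;13;17;12m▌[38;2;14;17;12m[48;2;13;16;11m🬎[38;2;14;17;12m[48;2;13;16;11m🬎[38;2;14;17;12m[48;2;13;16;11m🬎[0m
[38;2;12;15;10m[48;2;11;13;8m🬂[38;2;12;15;10m[48;2;11;13;8m🬂[38;2;12;15;10m[48;2;11;13;8m🬂[38;2;12;15;10m[48;2;11;13;8m🬂[38;2;11;40;35m[48;2;11;13;8m🬊[38;2;8;30;26m[48;2;11;13;8m🬝[38;2;8;30;26m[48;2;11;13;8m🬄[38;2;12;15;10m[48;2;11;13;8m🬂[38;2;12;15;10m[48;2;11;13;8m🬂[38;2;12;15;10m[48;2;11;13;8m🬂[0m
[38;2;10;12;7m[48;2;9;10;5m🬂[38;2;10;12;7m[48;2;9;10;5m🬂[38;2;10;12;7m[48;2;9;10;5m🬂[38;2;10;12;7m[48;2;9;10;5m🬂[38;2;10;12;7m[48;2;9;10;5m🬂[38;2;10;12;7m[48;2;9;10;5m🬂[38;2;10;12;7m[48;2;9;10;5m🬂[38;2;10;12;7m[48;2;9;10;5m🬂[38;2;10;12;7m[48;2;9;10;5m🬂[38;2;10;12;7m[48;2;9;10;5m🬂[0m
</frame>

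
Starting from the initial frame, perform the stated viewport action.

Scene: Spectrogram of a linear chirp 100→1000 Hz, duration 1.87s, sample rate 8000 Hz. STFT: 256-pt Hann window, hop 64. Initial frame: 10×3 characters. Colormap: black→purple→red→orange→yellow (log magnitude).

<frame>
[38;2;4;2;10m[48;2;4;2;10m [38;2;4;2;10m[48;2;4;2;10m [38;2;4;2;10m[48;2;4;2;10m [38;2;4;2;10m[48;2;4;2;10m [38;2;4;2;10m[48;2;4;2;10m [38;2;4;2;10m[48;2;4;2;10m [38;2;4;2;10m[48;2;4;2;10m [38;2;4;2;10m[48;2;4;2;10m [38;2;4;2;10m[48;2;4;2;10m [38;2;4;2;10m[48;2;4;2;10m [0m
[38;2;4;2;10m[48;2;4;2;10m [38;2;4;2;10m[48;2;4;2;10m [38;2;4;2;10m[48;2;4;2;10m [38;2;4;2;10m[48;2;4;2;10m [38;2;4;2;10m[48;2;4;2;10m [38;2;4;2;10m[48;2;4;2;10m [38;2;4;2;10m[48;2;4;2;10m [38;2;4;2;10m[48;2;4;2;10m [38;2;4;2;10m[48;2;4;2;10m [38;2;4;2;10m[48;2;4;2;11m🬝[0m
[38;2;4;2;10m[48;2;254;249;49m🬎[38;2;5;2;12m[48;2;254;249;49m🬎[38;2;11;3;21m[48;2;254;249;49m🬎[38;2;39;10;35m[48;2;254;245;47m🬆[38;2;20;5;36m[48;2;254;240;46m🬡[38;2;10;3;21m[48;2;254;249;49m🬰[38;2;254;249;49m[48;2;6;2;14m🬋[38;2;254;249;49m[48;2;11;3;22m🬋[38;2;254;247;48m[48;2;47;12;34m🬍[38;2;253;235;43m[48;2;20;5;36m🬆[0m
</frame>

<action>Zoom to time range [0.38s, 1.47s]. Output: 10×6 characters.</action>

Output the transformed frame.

<frame>
[38;2;4;2;10m[48;2;4;2;10m [38;2;4;2;10m[48;2;4;2;10m [38;2;4;2;10m[48;2;4;2;10m [38;2;4;2;10m[48;2;4;2;10m [38;2;4;2;10m[48;2;4;2;10m [38;2;4;2;10m[48;2;4;2;10m [38;2;4;2;10m[48;2;4;2;10m [38;2;4;2;10m[48;2;4;2;10m [38;2;4;2;10m[48;2;4;2;10m [38;2;4;2;10m[48;2;4;2;10m [0m
[38;2;4;2;10m[48;2;4;2;10m [38;2;4;2;10m[48;2;4;2;10m [38;2;4;2;10m[48;2;4;2;10m [38;2;4;2;10m[48;2;4;2;10m [38;2;4;2;10m[48;2;4;2;10m [38;2;4;2;10m[48;2;4;2;10m [38;2;4;2;10m[48;2;4;2;10m [38;2;4;2;10m[48;2;4;2;10m [38;2;4;2;10m[48;2;4;2;10m [38;2;4;2;10m[48;2;4;2;10m [0m
[38;2;4;2;10m[48;2;4;2;10m [38;2;4;2;10m[48;2;4;2;10m [38;2;4;2;10m[48;2;4;2;10m [38;2;4;2;10m[48;2;4;2;10m [38;2;4;2;10m[48;2;4;2;10m [38;2;4;2;10m[48;2;4;2;10m [38;2;4;2;10m[48;2;4;2;10m [38;2;4;2;10m[48;2;4;2;10m [38;2;4;2;10m[48;2;4;2;10m [38;2;4;2;10m[48;2;4;2;10m [0m
[38;2;4;2;10m[48;2;4;2;10m [38;2;4;2;10m[48;2;4;2;10m [38;2;4;2;10m[48;2;4;2;10m [38;2;4;2;10m[48;2;4;2;10m [38;2;4;2;10m[48;2;4;2;10m [38;2;4;2;10m[48;2;4;2;10m [38;2;4;2;10m[48;2;4;2;10m [38;2;4;2;10m[48;2;4;2;10m [38;2;4;2;10m[48;2;4;2;10m [38;2;4;2;10m[48;2;4;2;10m [0m
[38;2;4;2;10m[48;2;4;2;11m🬝[38;2;4;2;10m[48;2;5;2;11m🬝[38;2;4;2;10m[48;2;5;2;11m🬎[38;2;4;2;10m[48;2;6;2;14m🬎[38;2;4;2;10m[48;2;10;3;20m🬎[38;2;6;2;13m[48;2;24;6;43m🬝[38;2;14;4;26m[48;2;221;95;49m🬝[38;2;5;2;11m[48;2;253;237;44m🬎[38;2;6;2;13m[48;2;254;249;49m🬎[38;2;11;3;22m[48;2;254;249;49m🬎[0m
[38;2;25;6;44m[48;2;254;249;49m🬰[38;2;254;249;49m[48;2;22;5;41m🬋[38;2;253;227;40m[48;2;53;13;39m🬍[38;2;253;234;43m[48;2;5;2;12m🬎[38;2;254;249;49m[48;2;56;14;46m🬂[38;2;254;249;49m[48;2;11;3;23m🬂[38;2;254;249;49m[48;2;6;2;13m🬂[38;2;254;242;46m[48;2;5;2;12m🬂[38;2;249;150;11m[48;2;14;4;26m🬀[38;2;21;5;40m[48;2;4;2;10m🬂[0m
</frame>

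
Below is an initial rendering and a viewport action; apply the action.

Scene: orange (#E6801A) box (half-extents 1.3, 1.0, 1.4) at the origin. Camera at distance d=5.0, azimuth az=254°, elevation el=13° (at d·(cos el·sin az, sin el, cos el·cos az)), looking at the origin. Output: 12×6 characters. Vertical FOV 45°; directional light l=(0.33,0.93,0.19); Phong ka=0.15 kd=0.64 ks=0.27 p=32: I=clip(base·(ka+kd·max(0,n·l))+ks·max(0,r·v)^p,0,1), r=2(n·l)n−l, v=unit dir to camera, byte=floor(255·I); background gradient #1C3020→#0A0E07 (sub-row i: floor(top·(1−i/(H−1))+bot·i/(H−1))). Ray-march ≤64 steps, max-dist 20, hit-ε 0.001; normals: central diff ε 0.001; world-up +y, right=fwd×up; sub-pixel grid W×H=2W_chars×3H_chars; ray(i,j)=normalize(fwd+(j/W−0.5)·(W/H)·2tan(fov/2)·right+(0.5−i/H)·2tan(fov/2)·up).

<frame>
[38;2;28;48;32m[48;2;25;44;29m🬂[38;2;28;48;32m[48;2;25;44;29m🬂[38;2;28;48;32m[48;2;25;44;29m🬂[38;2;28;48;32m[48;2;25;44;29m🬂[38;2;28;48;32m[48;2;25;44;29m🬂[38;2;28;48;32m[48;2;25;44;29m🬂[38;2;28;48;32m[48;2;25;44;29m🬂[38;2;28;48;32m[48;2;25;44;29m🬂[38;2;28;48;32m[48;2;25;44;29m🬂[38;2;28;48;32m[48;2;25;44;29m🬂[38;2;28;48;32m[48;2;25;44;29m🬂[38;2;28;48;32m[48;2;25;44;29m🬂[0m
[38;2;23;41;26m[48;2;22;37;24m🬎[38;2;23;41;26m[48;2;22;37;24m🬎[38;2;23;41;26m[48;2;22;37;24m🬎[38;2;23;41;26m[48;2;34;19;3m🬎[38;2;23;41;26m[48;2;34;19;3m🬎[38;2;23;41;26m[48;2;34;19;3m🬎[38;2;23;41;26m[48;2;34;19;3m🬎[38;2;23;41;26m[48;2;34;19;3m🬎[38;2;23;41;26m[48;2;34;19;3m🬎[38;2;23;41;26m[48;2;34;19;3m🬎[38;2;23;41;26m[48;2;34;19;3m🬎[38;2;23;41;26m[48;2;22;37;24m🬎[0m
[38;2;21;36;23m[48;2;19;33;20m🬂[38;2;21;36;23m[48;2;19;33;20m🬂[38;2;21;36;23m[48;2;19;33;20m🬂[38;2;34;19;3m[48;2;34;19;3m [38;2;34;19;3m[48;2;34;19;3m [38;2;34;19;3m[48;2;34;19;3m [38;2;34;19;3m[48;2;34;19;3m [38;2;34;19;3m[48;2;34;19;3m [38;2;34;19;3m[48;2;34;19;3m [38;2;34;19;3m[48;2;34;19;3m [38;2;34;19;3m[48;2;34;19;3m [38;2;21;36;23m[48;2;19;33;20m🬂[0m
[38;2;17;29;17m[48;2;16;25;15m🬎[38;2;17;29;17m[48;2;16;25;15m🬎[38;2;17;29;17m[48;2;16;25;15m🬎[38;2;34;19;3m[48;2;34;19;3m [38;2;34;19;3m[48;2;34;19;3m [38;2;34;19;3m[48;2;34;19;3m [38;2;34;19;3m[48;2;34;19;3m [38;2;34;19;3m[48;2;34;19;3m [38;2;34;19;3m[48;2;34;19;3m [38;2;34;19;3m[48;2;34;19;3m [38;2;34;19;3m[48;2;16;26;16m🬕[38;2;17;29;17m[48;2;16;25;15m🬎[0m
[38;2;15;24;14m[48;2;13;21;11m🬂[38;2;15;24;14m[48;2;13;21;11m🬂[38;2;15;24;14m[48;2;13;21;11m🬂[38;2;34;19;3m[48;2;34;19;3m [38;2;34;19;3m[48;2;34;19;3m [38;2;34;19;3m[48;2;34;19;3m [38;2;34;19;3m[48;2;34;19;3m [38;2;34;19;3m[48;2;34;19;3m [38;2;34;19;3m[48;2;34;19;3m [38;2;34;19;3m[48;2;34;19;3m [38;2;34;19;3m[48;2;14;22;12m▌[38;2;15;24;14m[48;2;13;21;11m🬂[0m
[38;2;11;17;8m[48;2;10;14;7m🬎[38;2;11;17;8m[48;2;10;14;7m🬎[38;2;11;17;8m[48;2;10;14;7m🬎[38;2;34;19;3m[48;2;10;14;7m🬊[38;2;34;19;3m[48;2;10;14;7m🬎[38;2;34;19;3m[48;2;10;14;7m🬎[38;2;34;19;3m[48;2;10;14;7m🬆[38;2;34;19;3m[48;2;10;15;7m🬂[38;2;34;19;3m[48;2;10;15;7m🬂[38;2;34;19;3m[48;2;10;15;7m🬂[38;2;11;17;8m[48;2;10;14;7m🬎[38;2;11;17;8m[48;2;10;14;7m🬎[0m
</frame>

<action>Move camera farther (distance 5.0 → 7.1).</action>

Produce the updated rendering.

<frame>
[38;2;28;48;32m[48;2;25;44;29m🬂[38;2;28;48;32m[48;2;25;44;29m🬂[38;2;28;48;32m[48;2;25;44;29m🬂[38;2;28;48;32m[48;2;25;44;29m🬂[38;2;28;48;32m[48;2;25;44;29m🬂[38;2;28;48;32m[48;2;25;44;29m🬂[38;2;28;48;32m[48;2;25;44;29m🬂[38;2;28;48;32m[48;2;25;44;29m🬂[38;2;28;48;32m[48;2;25;44;29m🬂[38;2;28;48;32m[48;2;25;44;29m🬂[38;2;28;48;32m[48;2;25;44;29m🬂[38;2;28;48;32m[48;2;25;44;29m🬂[0m
[38;2;23;41;26m[48;2;22;37;24m🬎[38;2;23;41;26m[48;2;22;37;24m🬎[38;2;23;41;26m[48;2;22;37;24m🬎[38;2;23;41;26m[48;2;22;37;24m🬎[38;2;23;41;26m[48;2;22;37;24m🬎[38;2;23;41;26m[48;2;22;37;24m🬎[38;2;23;41;26m[48;2;22;37;24m🬎[38;2;23;41;26m[48;2;22;37;24m🬎[38;2;23;41;26m[48;2;22;37;24m🬎[38;2;23;41;26m[48;2;22;37;24m🬎[38;2;23;41;26m[48;2;22;37;24m🬎[38;2;23;41;26m[48;2;22;37;24m🬎[0m
[38;2;21;36;23m[48;2;19;33;20m🬂[38;2;21;36;23m[48;2;19;33;20m🬂[38;2;21;36;23m[48;2;19;33;20m🬂[38;2;21;36;23m[48;2;19;33;20m🬂[38;2;171;95;19m[48;2;34;19;3m🬂[38;2;171;95;19m[48;2;34;19;3m🬂[38;2;171;95;19m[48;2;34;19;3m🬂[38;2;171;95;19m[48;2;34;19;3m🬂[38;2;171;95;19m[48;2;34;19;3m🬂[38;2;20;34;21m[48;2;34;19;3m🬨[38;2;21;36;23m[48;2;19;33;20m🬂[38;2;21;36;23m[48;2;19;33;20m🬂[0m
[38;2;17;29;17m[48;2;16;25;15m🬎[38;2;17;29;17m[48;2;16;25;15m🬎[38;2;17;29;17m[48;2;16;25;15m🬎[38;2;17;29;17m[48;2;16;25;15m🬎[38;2;34;19;3m[48;2;34;19;3m [38;2;34;19;3m[48;2;34;19;3m [38;2;34;19;3m[48;2;34;19;3m [38;2;34;19;3m[48;2;34;19;3m [38;2;34;19;3m[48;2;34;19;3m [38;2;17;29;17m[48;2;16;25;15m🬎[38;2;17;29;17m[48;2;16;25;15m🬎[38;2;17;29;17m[48;2;16;25;15m🬎[0m
[38;2;15;24;14m[48;2;13;21;11m🬂[38;2;15;24;14m[48;2;13;21;11m🬂[38;2;15;24;14m[48;2;13;21;11m🬂[38;2;15;24;14m[48;2;13;21;11m🬂[38;2;34;19;3m[48;2;13;20;11m🬬[38;2;34;19;3m[48;2;13;20;11m🬎[38;2;34;19;3m[48;2;13;20;11m🬎[38;2;34;19;3m[48;2;13;20;11m🬎[38;2;34;19;3m[48;2;13;20;11m🬎[38;2;15;24;14m[48;2;13;21;11m🬂[38;2;15;24;14m[48;2;13;21;11m🬂[38;2;15;24;14m[48;2;13;21;11m🬂[0m
[38;2;11;17;8m[48;2;10;14;7m🬎[38;2;11;17;8m[48;2;10;14;7m🬎[38;2;11;17;8m[48;2;10;14;7m🬎[38;2;11;17;8m[48;2;10;14;7m🬎[38;2;11;17;8m[48;2;10;14;7m🬎[38;2;11;17;8m[48;2;10;14;7m🬎[38;2;11;17;8m[48;2;10;14;7m🬎[38;2;11;17;8m[48;2;10;14;7m🬎[38;2;11;17;8m[48;2;10;14;7m🬎[38;2;11;17;8m[48;2;10;14;7m🬎[38;2;11;17;8m[48;2;10;14;7m🬎[38;2;11;17;8m[48;2;10;14;7m🬎[0m
</frame>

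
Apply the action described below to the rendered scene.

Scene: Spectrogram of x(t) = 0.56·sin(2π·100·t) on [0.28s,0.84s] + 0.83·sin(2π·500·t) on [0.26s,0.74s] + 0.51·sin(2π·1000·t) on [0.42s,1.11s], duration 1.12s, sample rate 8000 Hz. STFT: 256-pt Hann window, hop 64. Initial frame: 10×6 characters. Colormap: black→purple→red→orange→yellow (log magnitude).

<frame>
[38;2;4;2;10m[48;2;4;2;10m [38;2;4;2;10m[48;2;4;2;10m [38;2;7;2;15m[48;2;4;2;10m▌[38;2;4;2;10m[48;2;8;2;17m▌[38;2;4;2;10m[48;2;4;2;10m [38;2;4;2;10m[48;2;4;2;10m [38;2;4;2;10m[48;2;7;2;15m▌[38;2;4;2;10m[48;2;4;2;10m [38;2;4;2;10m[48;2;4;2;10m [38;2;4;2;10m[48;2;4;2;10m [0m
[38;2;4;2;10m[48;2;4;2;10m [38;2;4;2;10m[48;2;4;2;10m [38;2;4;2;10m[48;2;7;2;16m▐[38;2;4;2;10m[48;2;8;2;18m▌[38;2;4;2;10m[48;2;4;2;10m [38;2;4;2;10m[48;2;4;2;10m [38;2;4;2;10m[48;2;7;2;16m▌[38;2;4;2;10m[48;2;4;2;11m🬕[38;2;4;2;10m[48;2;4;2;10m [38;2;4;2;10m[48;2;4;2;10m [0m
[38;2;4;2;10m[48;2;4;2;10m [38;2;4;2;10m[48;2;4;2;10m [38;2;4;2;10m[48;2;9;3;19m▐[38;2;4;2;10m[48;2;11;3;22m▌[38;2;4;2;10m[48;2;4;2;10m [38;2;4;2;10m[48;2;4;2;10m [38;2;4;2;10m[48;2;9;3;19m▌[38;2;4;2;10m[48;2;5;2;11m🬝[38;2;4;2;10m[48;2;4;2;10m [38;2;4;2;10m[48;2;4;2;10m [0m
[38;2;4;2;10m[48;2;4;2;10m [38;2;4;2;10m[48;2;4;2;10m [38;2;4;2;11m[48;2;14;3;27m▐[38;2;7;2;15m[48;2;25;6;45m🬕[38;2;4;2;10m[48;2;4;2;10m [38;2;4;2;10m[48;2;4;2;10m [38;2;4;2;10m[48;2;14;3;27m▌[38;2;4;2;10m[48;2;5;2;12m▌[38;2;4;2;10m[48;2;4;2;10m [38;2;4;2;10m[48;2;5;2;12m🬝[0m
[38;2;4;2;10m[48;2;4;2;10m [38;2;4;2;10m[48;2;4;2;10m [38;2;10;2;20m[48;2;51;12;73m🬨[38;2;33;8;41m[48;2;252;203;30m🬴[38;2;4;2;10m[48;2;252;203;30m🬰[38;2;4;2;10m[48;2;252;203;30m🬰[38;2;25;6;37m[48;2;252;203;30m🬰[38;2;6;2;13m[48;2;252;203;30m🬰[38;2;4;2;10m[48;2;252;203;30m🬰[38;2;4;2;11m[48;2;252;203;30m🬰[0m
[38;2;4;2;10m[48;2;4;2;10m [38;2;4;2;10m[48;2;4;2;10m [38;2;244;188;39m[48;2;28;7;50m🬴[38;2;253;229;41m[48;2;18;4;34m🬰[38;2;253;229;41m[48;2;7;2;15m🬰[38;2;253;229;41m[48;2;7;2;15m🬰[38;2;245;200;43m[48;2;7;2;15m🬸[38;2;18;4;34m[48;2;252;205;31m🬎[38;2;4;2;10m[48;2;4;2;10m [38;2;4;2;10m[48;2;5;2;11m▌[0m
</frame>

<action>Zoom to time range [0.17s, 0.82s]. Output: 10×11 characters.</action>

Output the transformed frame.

<frame>
[38;2;4;2;10m[48;2;4;2;10m [38;2;7;2;16m[48;2;4;2;10m▌[38;2;4;2;10m[48;2;4;2;10m [38;2;4;2;10m[48;2;8;2;17m▌[38;2;7;2;15m[48;2;4;2;10m▌[38;2;4;2;10m[48;2;4;2;10m [38;2;4;2;10m[48;2;4;2;10m [38;2;4;2;10m[48;2;4;2;10m [38;2;4;2;10m[48;2;5;2;11m▌[38;2;7;2;16m[48;2;4;2;10m▌[0m
[38;2;4;2;10m[48;2;4;2;10m [38;2;7;2;16m[48;2;4;2;10m▌[38;2;4;2;10m[48;2;4;2;10m [38;2;4;2;10m[48;2;8;3;18m▌[38;2;4;2;10m[48;2;7;2;15m▐[38;2;4;2;10m[48;2;4;2;10m [38;2;4;2;10m[48;2;4;2;10m [38;2;4;2;10m[48;2;4;2;10m [38;2;4;2;10m[48;2;5;2;12m▌[38;2;7;2;16m[48;2;4;2;10m▌[0m
[38;2;4;2;10m[48;2;4;2;10m [38;2;4;2;10m[48;2;8;2;16m▐[38;2;4;2;10m[48;2;4;2;10m [38;2;4;2;10m[48;2;9;3;18m▌[38;2;4;2;10m[48;2;7;2;16m▐[38;2;4;2;10m[48;2;4;2;10m [38;2;4;2;10m[48;2;4;2;10m [38;2;4;2;10m[48;2;4;2;10m [38;2;4;2;10m[48;2;5;2;12m▌[38;2;4;2;10m[48;2;8;2;16m▐[0m
[38;2;4;2;10m[48;2;4;2;10m [38;2;4;2;11m[48;2;8;2;17m▐[38;2;4;2;10m[48;2;4;2;10m [38;2;4;2;10m[48;2;10;3;20m▌[38;2;4;2;10m[48;2;8;2;17m▐[38;2;4;2;10m[48;2;4;2;10m [38;2;4;2;10m[48;2;4;2;10m [38;2;4;2;10m[48;2;4;2;10m [38;2;4;2;10m[48;2;5;2;12m▌[38;2;4;2;10m[48;2;8;2;17m▐[0m
[38;2;4;2;10m[48;2;4;2;10m [38;2;4;2;11m[48;2;9;3;19m▐[38;2;4;2;10m[48;2;4;2;10m [38;2;4;2;10m[48;2;11;3;23m▌[38;2;4;2;10m[48;2;9;3;19m▐[38;2;4;2;10m[48;2;4;2;10m [38;2;4;2;10m[48;2;4;2;10m [38;2;4;2;10m[48;2;4;2;10m [38;2;4;2;10m[48;2;5;2;12m▌[38;2;4;2;10m[48;2;9;3;19m▐[0m
[38;2;4;2;10m[48;2;4;2;10m [38;2;4;2;11m[48;2;11;3;22m▐[38;2;4;2;10m[48;2;4;2;10m [38;2;4;2;10m[48;2;14;4;28m▌[38;2;4;2;10m[48;2;12;3;23m▐[38;2;4;2;10m[48;2;4;2;10m [38;2;4;2;10m[48;2;4;2;10m [38;2;4;2;10m[48;2;4;2;10m [38;2;4;2;10m[48;2;6;2;13m▌[38;2;4;2;10m[48;2;11;3;22m▐[0m
[38;2;4;2;10m[48;2;4;2;10m [38;2;5;2;12m[48;2;14;3;27m▐[38;2;4;2;10m[48;2;4;2;10m [38;2;4;2;10m[48;2;21;5;39m▌[38;2;4;2;10m[48;2;17;4;32m▐[38;2;4;2;10m[48;2;4;2;10m [38;2;4;2;10m[48;2;4;2;10m [38;2;4;2;10m[48;2;4;2;10m [38;2;4;2;10m[48;2;7;2;16m▌[38;2;4;2;10m[48;2;14;3;27m▐[0m
[38;2;4;2;10m[48;2;4;2;10m [38;2;5;2;13m[48;2;21;5;39m▐[38;2;4;2;10m[48;2;4;2;10m [38;2;11;3;21m[48;2;83;20;81m🬕[38;2;14;4;28m[48;2;98;24;86m🬬[38;2;4;2;10m[48;2;4;2;11m🬎[38;2;4;2;10m[48;2;4;2;11m🬎[38;2;4;2;10m[48;2;4;2;11m🬎[38;2;4;2;10m[48;2;10;3;20m▌[38;2;4;2;10m[48;2;21;5;39m▐[0m
[38;2;4;2;10m[48;2;4;2;10m [38;2;8;2;17m[48;2;38;9;68m▐[38;2;4;2;10m[48;2;4;2;10m [38;2;22;6;29m[48;2;225;103;43m🬲[38;2;248;172;23m[48;2;26;6;47m🬎[38;2;247;170;24m[48;2;4;2;10m🬎[38;2;247;170;24m[48;2;4;2;10m🬎[38;2;247;170;24m[48;2;4;2;10m🬎[38;2;247;170;24m[48;2;13;4;26m🬎[38;2;247;171;24m[48;2;27;6;49m🬎[0m
[38;2;4;2;10m[48;2;4;2;10m [38;2;73;18;54m[48;2;252;214;35m🬂[38;2;4;2;11m[48;2;252;216;36m🬂[38;2;23;6;43m[48;2;252;216;36m🬂[38;2;19;5;36m[48;2;252;216;36m🬂[38;2;4;2;11m[48;2;252;216;36m🬂[38;2;4;2;11m[48;2;252;216;36m🬂[38;2;4;2;11m[48;2;252;216;36m🬂[38;2;23;6;43m[48;2;252;217;36m🬂[38;2;37;10;28m[48;2;251;192;26m🬨[0m
[38;2;4;2;10m[48;2;4;2;10m [38;2;86;21;84m[48;2;251;190;25m🬕[38;2;7;2;15m[48;2;251;190;25m🬂[38;2;18;4;33m[48;2;251;190;25m🬂[38;2;15;4;28m[48;2;251;190;25m🬂[38;2;7;2;15m[48;2;251;190;25m🬂[38;2;7;2;15m[48;2;251;190;25m🬂[38;2;7;2;15m[48;2;251;190;25m🬂[38;2;25;6;45m[48;2;251;190;25m🬂[38;2;73;18;49m[48;2;251;191;25m🬂[0m
</frame>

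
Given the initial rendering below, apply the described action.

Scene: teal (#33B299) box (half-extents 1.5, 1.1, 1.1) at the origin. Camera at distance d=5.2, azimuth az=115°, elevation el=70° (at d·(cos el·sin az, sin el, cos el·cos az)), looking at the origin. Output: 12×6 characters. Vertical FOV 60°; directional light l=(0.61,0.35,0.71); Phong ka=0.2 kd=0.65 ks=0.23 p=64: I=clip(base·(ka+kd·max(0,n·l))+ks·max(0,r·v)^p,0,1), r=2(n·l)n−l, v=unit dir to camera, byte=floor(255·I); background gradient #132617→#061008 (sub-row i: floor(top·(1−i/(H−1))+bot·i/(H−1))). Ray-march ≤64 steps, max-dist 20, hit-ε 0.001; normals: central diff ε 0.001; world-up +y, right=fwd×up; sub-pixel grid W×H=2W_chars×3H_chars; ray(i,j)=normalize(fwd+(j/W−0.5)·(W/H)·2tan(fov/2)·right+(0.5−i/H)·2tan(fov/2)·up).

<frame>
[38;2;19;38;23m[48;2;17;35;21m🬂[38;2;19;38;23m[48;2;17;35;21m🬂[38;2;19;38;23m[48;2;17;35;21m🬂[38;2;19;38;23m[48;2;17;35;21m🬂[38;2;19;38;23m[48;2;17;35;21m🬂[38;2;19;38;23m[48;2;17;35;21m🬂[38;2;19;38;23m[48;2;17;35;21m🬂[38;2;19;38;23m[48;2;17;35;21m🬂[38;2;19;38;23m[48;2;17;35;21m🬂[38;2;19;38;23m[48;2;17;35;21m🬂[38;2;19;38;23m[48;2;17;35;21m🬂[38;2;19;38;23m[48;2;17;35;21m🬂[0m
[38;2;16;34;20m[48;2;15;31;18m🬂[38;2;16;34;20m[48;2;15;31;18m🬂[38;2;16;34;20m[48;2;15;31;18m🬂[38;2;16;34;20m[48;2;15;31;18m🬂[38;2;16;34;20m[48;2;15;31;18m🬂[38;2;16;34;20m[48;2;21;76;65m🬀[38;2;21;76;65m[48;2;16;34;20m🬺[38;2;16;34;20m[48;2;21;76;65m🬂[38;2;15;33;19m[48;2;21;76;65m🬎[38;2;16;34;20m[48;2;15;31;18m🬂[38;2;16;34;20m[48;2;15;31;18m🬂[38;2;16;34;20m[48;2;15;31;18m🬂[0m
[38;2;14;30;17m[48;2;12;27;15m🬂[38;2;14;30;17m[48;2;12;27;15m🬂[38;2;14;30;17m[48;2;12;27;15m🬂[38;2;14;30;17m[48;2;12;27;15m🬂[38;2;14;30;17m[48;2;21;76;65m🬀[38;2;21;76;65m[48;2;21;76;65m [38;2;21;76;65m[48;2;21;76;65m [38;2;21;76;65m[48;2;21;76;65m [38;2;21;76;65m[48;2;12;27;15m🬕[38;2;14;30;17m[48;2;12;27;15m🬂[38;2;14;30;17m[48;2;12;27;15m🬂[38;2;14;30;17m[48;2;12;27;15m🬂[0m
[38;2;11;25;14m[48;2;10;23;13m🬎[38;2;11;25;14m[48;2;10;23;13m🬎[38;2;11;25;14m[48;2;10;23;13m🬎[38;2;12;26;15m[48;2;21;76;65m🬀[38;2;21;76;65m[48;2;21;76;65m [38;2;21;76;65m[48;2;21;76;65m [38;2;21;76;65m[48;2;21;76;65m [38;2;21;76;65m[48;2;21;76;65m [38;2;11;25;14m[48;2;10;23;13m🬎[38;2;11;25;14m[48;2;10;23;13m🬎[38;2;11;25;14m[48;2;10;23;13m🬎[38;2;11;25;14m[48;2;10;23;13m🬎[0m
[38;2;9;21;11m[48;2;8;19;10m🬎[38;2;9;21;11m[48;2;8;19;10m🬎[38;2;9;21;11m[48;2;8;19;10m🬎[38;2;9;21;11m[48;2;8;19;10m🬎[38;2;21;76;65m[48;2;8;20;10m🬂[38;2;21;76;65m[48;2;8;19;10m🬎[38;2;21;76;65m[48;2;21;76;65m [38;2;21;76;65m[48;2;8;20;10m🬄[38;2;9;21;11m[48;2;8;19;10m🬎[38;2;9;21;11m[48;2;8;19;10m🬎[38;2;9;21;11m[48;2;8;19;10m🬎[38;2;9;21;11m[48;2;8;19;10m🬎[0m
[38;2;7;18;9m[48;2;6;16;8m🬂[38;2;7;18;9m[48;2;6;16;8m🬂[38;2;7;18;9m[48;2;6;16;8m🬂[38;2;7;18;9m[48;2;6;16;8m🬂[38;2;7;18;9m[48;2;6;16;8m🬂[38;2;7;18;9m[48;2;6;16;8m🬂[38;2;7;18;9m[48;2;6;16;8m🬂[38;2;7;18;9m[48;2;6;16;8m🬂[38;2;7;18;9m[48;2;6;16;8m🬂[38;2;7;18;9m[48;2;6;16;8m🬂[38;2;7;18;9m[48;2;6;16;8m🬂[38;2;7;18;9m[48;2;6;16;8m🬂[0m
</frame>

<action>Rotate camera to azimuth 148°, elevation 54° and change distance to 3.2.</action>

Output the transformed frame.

<frame>
[38;2;19;38;23m[48;2;17;35;21m🬂[38;2;19;38;23m[48;2;17;35;21m🬂[38;2;19;38;23m[48;2;17;35;21m🬂[38;2;18;36;22m[48;2;21;76;65m🬝[38;2;18;37;22m[48;2;21;76;65m🬎[38;2;19;38;23m[48;2;22;81;69m🬂[38;2;19;38;23m[48;2;21;76;65m🬂[38;2;21;76;65m[48;2;21;76;65m [38;2;21;76;65m[48;2;19;38;23m🬺[38;2;18;37;22m[48;2;21;76;65m🬎[38;2;19;38;23m[48;2;17;35;21m🬂[38;2;19;38;23m[48;2;17;35;21m🬂[0m
[38;2;21;76;65m[48;2;15;32;19m🬦[38;2;16;34;20m[48;2;21;76;65m🬂[38;2;21;76;65m[48;2;21;76;65m [38;2;21;76;65m[48;2;21;76;65m [38;2;21;76;65m[48;2;21;76;65m [38;2;21;76;65m[48;2;21;76;65m [38;2;21;76;65m[48;2;21;76;65m [38;2;21;76;65m[48;2;21;76;65m [38;2;21;76;65m[48;2;21;76;65m [38;2;21;76;65m[48;2;21;76;65m [38;2;21;76;65m[48;2;21;76;65m [38;2;21;76;65m[48;2;15;33;19m🬱[0m
[38;2;21;76;65m[48;2;13;28;16m▐[38;2;21;76;65m[48;2;21;76;65m [38;2;21;76;65m[48;2;21;76;65m [38;2;21;76;65m[48;2;21;76;65m [38;2;21;76;65m[48;2;21;76;65m [38;2;21;76;65m[48;2;21;76;65m [38;2;21;76;65m[48;2;21;76;65m [38;2;21;76;65m[48;2;21;76;65m [38;2;21;76;65m[48;2;21;76;65m [38;2;21;76;65m[48;2;21;76;65m [38;2;21;76;65m[48;2;10;35;30m🬝[38;2;21;76;65m[48;2;10;32;25m🬆[0m
[38;2;11;25;14m[48;2;10;23;13m🬎[38;2;21;76;65m[48;2;21;76;65m [38;2;21;76;65m[48;2;21;76;65m [38;2;21;76;65m[48;2;21;76;65m [38;2;21;76;65m[48;2;21;76;65m [38;2;21;76;65m[48;2;21;76;65m [38;2;21;76;65m[48;2;21;76;65m [38;2;21;76;65m[48;2;21;76;65m [38;2;21;76;65m[48;2;10;35;30m🬎[38;2;21;76;65m[48;2;10;35;30m🬀[38;2;10;35;30m[48;2;10;24;13m🬕[38;2;11;25;14m[48;2;10;23;13m🬎[0m
[38;2;9;21;11m[48;2;8;19;10m🬎[38;2;21;76;65m[48;2;8;20;11m▐[38;2;21;76;65m[48;2;21;76;65m [38;2;21;76;65m[48;2;21;76;65m [38;2;21;76;65m[48;2;21;76;65m [38;2;21;76;65m[48;2;10;35;30m🬝[38;2;21;76;65m[48;2;10;35;30m🬆[38;2;10;35;30m[48;2;10;35;30m [38;2;10;35;30m[48;2;8;19;10m🬝[38;2;10;35;30m[48;2;8;20;10m🬂[38;2;9;21;11m[48;2;8;19;10m🬎[38;2;9;21;11m[48;2;8;19;10m🬎[0m
[38;2;7;18;9m[48;2;6;16;8m🬂[38;2;21;76;65m[48;2;6;16;8m🬁[38;2;21;76;65m[48;2;21;76;65m [38;2;21;76;65m[48;2;10;35;30m🬎[38;2;21;76;65m[48;2;10;35;30m🬀[38;2;10;35;30m[48;2;10;35;30m [38;2;10;35;30m[48;2;6;16;8m🬎[38;2;10;35;30m[48;2;6;16;8m🬀[38;2;7;18;9m[48;2;6;16;8m🬂[38;2;7;18;9m[48;2;6;16;8m🬂[38;2;7;18;9m[48;2;6;16;8m🬂[38;2;7;18;9m[48;2;6;16;8m🬂[0m
</frame>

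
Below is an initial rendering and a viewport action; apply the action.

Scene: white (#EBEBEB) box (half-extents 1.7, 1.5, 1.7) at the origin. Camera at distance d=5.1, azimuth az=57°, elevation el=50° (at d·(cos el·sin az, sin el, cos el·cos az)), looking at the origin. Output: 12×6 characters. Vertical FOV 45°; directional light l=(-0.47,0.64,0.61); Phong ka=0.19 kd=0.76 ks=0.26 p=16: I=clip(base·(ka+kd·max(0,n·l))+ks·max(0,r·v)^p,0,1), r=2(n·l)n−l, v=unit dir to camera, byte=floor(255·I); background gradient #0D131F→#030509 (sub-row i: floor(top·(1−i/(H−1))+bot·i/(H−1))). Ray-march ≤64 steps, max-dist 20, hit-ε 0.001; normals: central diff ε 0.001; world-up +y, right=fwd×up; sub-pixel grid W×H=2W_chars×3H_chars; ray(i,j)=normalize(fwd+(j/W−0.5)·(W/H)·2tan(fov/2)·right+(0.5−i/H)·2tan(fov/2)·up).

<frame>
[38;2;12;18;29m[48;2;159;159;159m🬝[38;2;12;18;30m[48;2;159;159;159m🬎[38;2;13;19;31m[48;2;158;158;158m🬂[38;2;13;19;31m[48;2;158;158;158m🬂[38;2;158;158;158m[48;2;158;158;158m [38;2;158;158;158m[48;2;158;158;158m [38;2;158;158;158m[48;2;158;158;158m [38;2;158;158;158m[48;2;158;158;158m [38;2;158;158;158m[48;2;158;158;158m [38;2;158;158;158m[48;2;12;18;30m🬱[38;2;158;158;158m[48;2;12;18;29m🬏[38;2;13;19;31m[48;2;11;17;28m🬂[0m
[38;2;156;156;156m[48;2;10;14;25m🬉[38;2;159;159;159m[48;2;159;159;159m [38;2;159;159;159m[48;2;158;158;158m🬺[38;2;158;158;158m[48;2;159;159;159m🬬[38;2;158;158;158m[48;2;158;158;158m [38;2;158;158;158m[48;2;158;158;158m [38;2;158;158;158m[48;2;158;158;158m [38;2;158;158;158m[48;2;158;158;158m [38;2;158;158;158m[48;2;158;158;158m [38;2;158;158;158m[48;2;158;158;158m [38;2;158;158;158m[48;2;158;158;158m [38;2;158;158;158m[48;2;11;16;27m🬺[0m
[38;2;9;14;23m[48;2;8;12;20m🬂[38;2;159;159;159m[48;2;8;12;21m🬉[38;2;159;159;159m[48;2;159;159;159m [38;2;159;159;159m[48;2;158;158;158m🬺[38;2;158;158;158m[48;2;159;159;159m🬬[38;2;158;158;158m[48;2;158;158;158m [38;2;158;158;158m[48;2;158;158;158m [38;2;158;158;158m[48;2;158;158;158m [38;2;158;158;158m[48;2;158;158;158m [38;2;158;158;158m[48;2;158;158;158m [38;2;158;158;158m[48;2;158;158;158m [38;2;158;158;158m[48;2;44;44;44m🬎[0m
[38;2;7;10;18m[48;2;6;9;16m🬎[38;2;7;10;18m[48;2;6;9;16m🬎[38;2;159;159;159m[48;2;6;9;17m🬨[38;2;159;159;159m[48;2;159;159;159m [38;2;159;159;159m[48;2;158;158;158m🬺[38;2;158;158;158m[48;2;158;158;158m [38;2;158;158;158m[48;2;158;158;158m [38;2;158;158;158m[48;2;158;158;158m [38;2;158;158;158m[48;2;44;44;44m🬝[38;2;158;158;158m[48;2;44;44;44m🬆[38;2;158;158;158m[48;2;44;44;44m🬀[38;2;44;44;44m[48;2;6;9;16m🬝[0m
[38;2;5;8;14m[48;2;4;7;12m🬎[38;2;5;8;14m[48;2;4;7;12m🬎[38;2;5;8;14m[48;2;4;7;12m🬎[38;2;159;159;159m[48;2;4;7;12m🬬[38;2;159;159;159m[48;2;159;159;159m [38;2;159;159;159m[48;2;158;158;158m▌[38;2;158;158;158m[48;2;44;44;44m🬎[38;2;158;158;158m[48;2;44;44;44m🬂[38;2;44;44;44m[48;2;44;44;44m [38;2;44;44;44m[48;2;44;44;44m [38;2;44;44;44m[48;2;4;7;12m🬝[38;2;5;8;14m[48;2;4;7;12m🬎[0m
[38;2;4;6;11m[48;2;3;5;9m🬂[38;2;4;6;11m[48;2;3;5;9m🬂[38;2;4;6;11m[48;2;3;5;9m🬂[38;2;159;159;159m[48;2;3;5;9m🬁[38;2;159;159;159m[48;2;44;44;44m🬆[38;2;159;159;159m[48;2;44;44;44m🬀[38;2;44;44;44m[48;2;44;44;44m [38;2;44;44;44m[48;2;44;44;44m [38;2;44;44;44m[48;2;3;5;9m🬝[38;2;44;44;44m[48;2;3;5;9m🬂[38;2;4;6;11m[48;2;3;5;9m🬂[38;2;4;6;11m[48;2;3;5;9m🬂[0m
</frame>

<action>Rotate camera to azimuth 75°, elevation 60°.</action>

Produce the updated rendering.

<frame>
[38;2;13;19;31m[48;2;11;17;28m🬂[38;2;13;19;31m[48;2;164;164;164m🬀[38;2;160;160;160m[48;2;162;162;162m🬊[38;2;159;159;159m[48;2;161;161;161m🬬[38;2;159;159;159m[48;2;159;159;159m [38;2;159;159;159m[48;2;159;159;159m [38;2;158;158;158m[48;2;159;159;159m🬨[38;2;158;158;158m[48;2;158;158;158m [38;2;158;158;158m[48;2;158;158;158m [38;2;158;158;158m[48;2;13;19;31m🬺[38;2;158;158;158m[48;2;12;18;29m🬏[38;2;13;19;31m[48;2;11;17;28m🬂[0m
[38;2;11;16;27m[48;2;10;14;24m🬂[38;2;168;168;168m[48;2;172;172;172m🬨[38;2;164;164;164m[48;2;166;166;166m🬨[38;2;160;160;160m[48;2;162;162;162m🬨[38;2;160;160;160m[48;2;159;159;159m▌[38;2;159;159;159m[48;2;159;159;159m [38;2;159;159;159m[48;2;158;158;158m🬺[38;2;158;158;158m[48;2;158;158;158m [38;2;158;158;158m[48;2;158;158;158m [38;2;158;158;158m[48;2;158;158;158m [38;2;158;158;158m[48;2;11;16;27m🬺[38;2;158;158;158m[48;2;10;15;25m🬏[0m
[38;2;9;14;23m[48;2;8;12;20m🬂[38;2;180;180;180m[48;2;8;12;20m🬨[38;2;166;166;166m[48;2;170;170;170m▐[38;2;162;162;162m[48;2;164;164;164m🬨[38;2;160;160;160m[48;2;161;161;161m🬨[38;2;159;159;159m[48;2;159;159;159m [38;2;159;159;159m[48;2;159;159;159m [38;2;158;158;158m[48;2;158;158;158m [38;2;158;158;158m[48;2;158;158;158m [38;2;158;158;158m[48;2;158;158;158m [38;2;158;158;158m[48;2;158;158;158m [38;2;158;158;158m[48;2;9;14;23m🬺[0m
[38;2;7;10;18m[48;2;6;9;16m🬎[38;2;176;176;176m[48;2;6;10;17m▐[38;2;172;172;172m[48;2;168;168;168m▌[38;2;165;165;165m[48;2;163;163;163m▌[38;2;161;161;161m[48;2;160;160;160m▌[38;2;159;159;159m[48;2;159;159;159m [38;2;159;159;159m[48;2;159;159;159m [38;2;158;158;158m[48;2;159;159;159m🬨[38;2;158;158;158m[48;2;158;158;158m [38;2;158;158;158m[48;2;158;158;158m [38;2;158;158;158m[48;2;158;158;158m [38;2;158;158;158m[48;2;158;158;158m [0m
[38;2;5;8;14m[48;2;4;7;12m🬎[38;2;175;175;175m[48;2;4;8;13m▐[38;2;171;171;171m[48;2;167;167;167m▌[38;2;164;164;164m[48;2;162;162;162m▌[38;2;161;161;161m[48;2;160;160;160m▌[38;2;159;159;159m[48;2;159;159;159m [38;2;159;159;159m[48;2;159;159;159m [38;2;158;158;158m[48;2;44;44;44m🬝[38;2;158;158;158m[48;2;44;44;44m🬎[38;2;158;158;158m[48;2;44;44;44m🬆[38;2;158;158;158m[48;2;44;44;44m🬂[38;2;158;158;158m[48;2;36;36;37m🬀[0m
[38;2;4;6;11m[48;2;3;5;9m🬂[38;2;171;171;171m[48;2;3;5;10m▐[38;2;167;167;167m[48;2;44;44;44m🬎[38;2;162;162;162m[48;2;44;44;44m🬎[38;2;160;160;160m[48;2;44;44;44m🬂[38;2;159;159;159m[48;2;44;44;44m🬂[38;2;44;44;44m[48;2;44;44;44m [38;2;44;44;44m[48;2;44;44;44m [38;2;44;44;44m[48;2;3;5;9m🬎[38;2;44;44;44m[48;2;3;5;9m🬆[38;2;44;44;44m[48;2;3;5;9m🬀[38;2;4;6;11m[48;2;3;5;9m🬂[0m
</frame>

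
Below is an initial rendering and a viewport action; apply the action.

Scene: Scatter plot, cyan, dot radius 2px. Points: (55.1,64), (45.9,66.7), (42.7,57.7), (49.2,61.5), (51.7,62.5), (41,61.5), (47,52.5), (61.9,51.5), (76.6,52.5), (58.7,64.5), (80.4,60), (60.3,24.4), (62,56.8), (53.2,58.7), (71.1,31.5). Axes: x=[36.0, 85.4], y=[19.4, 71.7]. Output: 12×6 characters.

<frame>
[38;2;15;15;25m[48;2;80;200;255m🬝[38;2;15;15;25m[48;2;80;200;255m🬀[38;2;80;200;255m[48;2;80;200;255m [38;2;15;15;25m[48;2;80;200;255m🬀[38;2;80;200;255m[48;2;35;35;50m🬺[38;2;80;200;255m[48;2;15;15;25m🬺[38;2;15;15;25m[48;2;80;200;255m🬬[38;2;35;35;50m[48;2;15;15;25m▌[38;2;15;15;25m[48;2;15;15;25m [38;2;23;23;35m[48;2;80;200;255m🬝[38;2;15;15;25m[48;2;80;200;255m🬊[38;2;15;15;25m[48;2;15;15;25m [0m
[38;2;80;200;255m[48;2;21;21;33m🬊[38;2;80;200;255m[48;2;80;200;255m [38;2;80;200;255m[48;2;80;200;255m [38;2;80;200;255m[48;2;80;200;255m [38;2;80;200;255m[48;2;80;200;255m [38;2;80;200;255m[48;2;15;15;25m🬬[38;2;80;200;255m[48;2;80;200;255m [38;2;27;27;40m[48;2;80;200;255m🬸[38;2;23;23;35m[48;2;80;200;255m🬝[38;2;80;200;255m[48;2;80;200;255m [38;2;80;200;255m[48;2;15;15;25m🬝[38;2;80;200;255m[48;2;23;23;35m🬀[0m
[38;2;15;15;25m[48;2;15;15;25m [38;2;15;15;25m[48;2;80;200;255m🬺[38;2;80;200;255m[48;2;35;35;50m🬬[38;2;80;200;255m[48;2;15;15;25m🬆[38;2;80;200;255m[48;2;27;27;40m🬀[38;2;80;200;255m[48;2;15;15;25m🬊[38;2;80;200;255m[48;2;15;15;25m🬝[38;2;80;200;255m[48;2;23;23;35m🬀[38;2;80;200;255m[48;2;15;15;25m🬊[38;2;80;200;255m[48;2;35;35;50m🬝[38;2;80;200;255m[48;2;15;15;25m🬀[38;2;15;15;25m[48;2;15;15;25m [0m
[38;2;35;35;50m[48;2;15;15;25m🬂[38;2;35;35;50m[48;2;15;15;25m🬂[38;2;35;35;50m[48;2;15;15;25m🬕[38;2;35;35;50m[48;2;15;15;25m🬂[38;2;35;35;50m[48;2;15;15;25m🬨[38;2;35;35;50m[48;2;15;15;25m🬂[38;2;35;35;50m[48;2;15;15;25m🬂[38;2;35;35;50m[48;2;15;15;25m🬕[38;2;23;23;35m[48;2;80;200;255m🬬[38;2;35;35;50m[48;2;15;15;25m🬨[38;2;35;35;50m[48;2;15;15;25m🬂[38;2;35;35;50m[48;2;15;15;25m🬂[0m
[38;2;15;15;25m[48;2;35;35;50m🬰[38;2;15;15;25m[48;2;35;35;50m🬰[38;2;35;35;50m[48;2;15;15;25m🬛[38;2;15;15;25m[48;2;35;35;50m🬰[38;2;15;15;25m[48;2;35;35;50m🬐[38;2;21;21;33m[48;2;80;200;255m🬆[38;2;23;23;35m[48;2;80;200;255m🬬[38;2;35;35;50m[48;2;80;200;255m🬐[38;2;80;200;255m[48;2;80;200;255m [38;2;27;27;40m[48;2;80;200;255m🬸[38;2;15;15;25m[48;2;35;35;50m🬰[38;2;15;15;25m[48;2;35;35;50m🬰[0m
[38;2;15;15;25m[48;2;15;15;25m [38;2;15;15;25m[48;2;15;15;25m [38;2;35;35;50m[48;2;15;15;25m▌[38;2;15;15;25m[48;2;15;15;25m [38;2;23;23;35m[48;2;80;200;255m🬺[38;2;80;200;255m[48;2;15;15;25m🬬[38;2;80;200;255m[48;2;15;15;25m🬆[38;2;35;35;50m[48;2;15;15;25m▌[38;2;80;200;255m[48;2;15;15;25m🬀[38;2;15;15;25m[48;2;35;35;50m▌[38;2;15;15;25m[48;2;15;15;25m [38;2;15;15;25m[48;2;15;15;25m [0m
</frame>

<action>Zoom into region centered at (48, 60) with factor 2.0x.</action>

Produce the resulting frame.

<frame>
[38;2;15;15;25m[48;2;15;15;25m [38;2;15;15;25m[48;2;15;15;25m [38;2;35;35;50m[48;2;15;15;25m▌[38;2;15;15;25m[48;2;15;15;25m [38;2;23;23;35m[48;2;80;200;255m🬝[38;2;15;15;25m[48;2;15;15;25m [38;2;15;15;25m[48;2;15;15;25m [38;2;35;35;50m[48;2;15;15;25m▌[38;2;15;15;25m[48;2;15;15;25m [38;2;15;15;25m[48;2;35;35;50m▌[38;2;15;15;25m[48;2;15;15;25m [38;2;15;15;25m[48;2;15;15;25m [0m
[38;2;15;15;25m[48;2;35;35;50m🬰[38;2;15;15;25m[48;2;35;35;50m🬰[38;2;27;27;40m[48;2;80;200;255m🬬[38;2;19;19;30m[48;2;80;200;255m🬴[38;2;80;200;255m[48;2;80;200;255m [38;2;80;200;255m[48;2;15;15;25m🬛[38;2;25;25;37m[48;2;80;200;255m🬎[38;2;28;28;41m[48;2;80;200;255m🬊[38;2;21;21;33m[48;2;80;200;255m🬆[38;2;80;200;255m[48;2;35;35;50m🬺[38;2;15;15;25m[48;2;80;200;255m🬀[38;2;21;21;33m[48;2;80;200;255m🬊[0m
[38;2;15;15;25m[48;2;15;15;25m [38;2;15;15;25m[48;2;80;200;255m🬐[38;2;80;200;255m[48;2;80;200;255m [38;2;15;15;25m[48;2;80;200;255m🬊[38;2;23;23;35m[48;2;80;200;255m🬺[38;2;15;15;25m[48;2;80;200;255m🬐[38;2;80;200;255m[48;2;80;200;255m [38;2;80;200;255m[48;2;80;200;255m [38;2;80;200;255m[48;2;15;15;25m🬴[38;2;80;200;255m[48;2;28;28;41m🬆[38;2;80;200;255m[48;2;15;15;25m🬊[38;2;80;200;255m[48;2;15;15;25m🬀[0m
[38;2;35;35;50m[48;2;15;15;25m🬂[38;2;35;35;50m[48;2;15;15;25m🬂[38;2;80;200;255m[48;2;28;28;41m🬊[38;2;80;200;255m[48;2;15;15;25m🬝[38;2;80;200;255m[48;2;27;27;40m🬀[38;2;23;23;35m[48;2;80;200;255m🬬[38;2;80;200;255m[48;2;19;19;30m🬀[38;2;80;200;255m[48;2;28;28;41m🬊[38;2;80;200;255m[48;2;15;15;25m🬝[38;2;80;200;255m[48;2;27;27;40m🬀[38;2;35;35;50m[48;2;15;15;25m🬂[38;2;35;35;50m[48;2;15;15;25m🬂[0m
[38;2;15;15;25m[48;2;35;35;50m🬰[38;2;15;15;25m[48;2;35;35;50m🬰[38;2;35;35;50m[48;2;15;15;25m🬛[38;2;15;15;25m[48;2;35;35;50m🬰[38;2;15;15;25m[48;2;80;200;255m🬐[38;2;80;200;255m[48;2;80;200;255m [38;2;19;19;30m[48;2;80;200;255m🬸[38;2;35;35;50m[48;2;15;15;25m🬛[38;2;15;15;25m[48;2;35;35;50m🬰[38;2;15;15;25m[48;2;35;35;50m🬐[38;2;15;15;25m[48;2;35;35;50m🬰[38;2;15;15;25m[48;2;35;35;50m🬰[0m
[38;2;15;15;25m[48;2;15;15;25m [38;2;15;15;25m[48;2;15;15;25m [38;2;35;35;50m[48;2;15;15;25m▌[38;2;15;15;25m[48;2;15;15;25m [38;2;15;15;25m[48;2;35;35;50m▌[38;2;80;200;255m[48;2;15;15;25m🬀[38;2;15;15;25m[48;2;15;15;25m [38;2;35;35;50m[48;2;15;15;25m▌[38;2;15;15;25m[48;2;15;15;25m [38;2;15;15;25m[48;2;35;35;50m▌[38;2;15;15;25m[48;2;15;15;25m [38;2;15;15;25m[48;2;15;15;25m [0m
</frame>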